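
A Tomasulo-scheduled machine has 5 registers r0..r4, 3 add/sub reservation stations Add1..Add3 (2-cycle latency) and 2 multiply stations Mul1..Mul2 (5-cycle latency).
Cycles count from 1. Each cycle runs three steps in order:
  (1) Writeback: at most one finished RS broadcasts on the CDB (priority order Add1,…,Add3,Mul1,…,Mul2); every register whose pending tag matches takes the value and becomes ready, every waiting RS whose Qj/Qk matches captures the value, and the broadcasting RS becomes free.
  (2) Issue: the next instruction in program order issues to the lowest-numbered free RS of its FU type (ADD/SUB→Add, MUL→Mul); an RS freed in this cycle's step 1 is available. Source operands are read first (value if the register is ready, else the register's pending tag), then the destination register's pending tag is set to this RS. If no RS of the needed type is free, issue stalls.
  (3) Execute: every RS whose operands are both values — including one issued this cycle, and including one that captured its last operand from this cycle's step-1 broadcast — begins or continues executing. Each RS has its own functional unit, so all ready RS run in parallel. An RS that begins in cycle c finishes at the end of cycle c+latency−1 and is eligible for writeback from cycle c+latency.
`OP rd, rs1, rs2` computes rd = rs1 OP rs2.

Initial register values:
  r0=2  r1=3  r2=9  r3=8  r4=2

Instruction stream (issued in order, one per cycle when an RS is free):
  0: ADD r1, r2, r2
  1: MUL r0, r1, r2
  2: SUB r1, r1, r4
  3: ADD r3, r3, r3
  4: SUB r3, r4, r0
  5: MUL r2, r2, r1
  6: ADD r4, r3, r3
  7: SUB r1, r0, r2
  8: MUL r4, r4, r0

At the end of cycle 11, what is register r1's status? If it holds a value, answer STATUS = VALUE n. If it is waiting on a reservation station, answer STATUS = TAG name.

STATUS = TAG Add3

  c1: issue ADD r1<-Add1  regs: r0:2,r1:Add1,r2:9,r3:8,r4:2
  c2: issue MUL r0<-Mul1  regs: r0:Mul1,r1:Add1,r2:9,r3:8,r4:2
  c3: CDB Add1=18; issue SUB r1<-Add1  regs: r0:Mul1,r1:Add1,r2:9,r3:8,r4:2
  c4: issue ADD r3<-Add2  regs: r0:Mul1,r1:Add1,r2:9,r3:Add2,r4:2
  c5: CDB Add1=16; issue SUB r3<-Add1  regs: r0:Mul1,r1:16,r2:9,r3:Add1,r4:2
  c6: CDB Add2=16; issue MUL r2<-Mul2  regs: r0:Mul1,r1:16,r2:Mul2,r3:Add1,r4:2
  c7: issue ADD r4<-Add2  regs: r0:Mul1,r1:16,r2:Mul2,r3:Add1,r4:Add2
  c8: CDB Mul1=162; issue SUB r1<-Add3  regs: r0:162,r1:Add3,r2:Mul2,r3:Add1,r4:Add2
  c9: issue MUL r4<-Mul1  regs: r0:162,r1:Add3,r2:Mul2,r3:Add1,r4:Mul1
  c10: CDB Add1=-160  regs: r0:162,r1:Add3,r2:Mul2,r3:-160,r4:Mul1
  c11: CDB Mul2=144  regs: r0:162,r1:Add3,r2:144,r3:-160,r4:Mul1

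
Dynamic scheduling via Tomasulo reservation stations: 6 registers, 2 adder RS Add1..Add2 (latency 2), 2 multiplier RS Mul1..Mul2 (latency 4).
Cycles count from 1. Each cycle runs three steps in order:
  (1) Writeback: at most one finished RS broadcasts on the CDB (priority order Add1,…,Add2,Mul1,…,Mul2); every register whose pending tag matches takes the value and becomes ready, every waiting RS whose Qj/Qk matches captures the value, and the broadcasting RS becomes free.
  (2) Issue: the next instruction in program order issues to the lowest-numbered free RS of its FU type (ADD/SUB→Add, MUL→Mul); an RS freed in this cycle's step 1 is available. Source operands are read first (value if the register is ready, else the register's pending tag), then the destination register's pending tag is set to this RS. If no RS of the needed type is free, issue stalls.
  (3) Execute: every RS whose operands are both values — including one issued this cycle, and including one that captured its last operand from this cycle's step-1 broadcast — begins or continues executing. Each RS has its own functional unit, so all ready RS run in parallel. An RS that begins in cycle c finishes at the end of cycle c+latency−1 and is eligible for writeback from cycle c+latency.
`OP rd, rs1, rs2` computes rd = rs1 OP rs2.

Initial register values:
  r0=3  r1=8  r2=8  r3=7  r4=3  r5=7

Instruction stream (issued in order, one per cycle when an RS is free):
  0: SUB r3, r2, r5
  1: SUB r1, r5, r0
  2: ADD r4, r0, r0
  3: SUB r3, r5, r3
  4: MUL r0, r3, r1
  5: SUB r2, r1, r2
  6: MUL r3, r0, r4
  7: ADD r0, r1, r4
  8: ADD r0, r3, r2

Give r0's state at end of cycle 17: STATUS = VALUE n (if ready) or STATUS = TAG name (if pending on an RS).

  c1: issue SUB r3<-Add1  regs: r0:3,r1:8,r2:8,r3:Add1,r4:3,r5:7
  c2: issue SUB r1<-Add2  regs: r0:3,r1:Add2,r2:8,r3:Add1,r4:3,r5:7
  c3: CDB Add1=1; issue ADD r4<-Add1  regs: r0:3,r1:Add2,r2:8,r3:1,r4:Add1,r5:7
  c4: CDB Add2=4; issue SUB r3<-Add2  regs: r0:3,r1:4,r2:8,r3:Add2,r4:Add1,r5:7
  c5: CDB Add1=6; issue MUL r0<-Mul1  regs: r0:Mul1,r1:4,r2:8,r3:Add2,r4:6,r5:7
  c6: CDB Add2=6; issue SUB r2<-Add1  regs: r0:Mul1,r1:4,r2:Add1,r3:6,r4:6,r5:7
  c7: issue MUL r3<-Mul2  regs: r0:Mul1,r1:4,r2:Add1,r3:Mul2,r4:6,r5:7
  c8: CDB Add1=-4; issue ADD r0<-Add1  regs: r0:Add1,r1:4,r2:-4,r3:Mul2,r4:6,r5:7
  c9: issue ADD r0<-Add2  regs: r0:Add2,r1:4,r2:-4,r3:Mul2,r4:6,r5:7
  c10: CDB Add1=10  regs: r0:Add2,r1:4,r2:-4,r3:Mul2,r4:6,r5:7
  c11: CDB Mul1=24  regs: r0:Add2,r1:4,r2:-4,r3:Mul2,r4:6,r5:7
  c12: -  regs: r0:Add2,r1:4,r2:-4,r3:Mul2,r4:6,r5:7
  c13: -  regs: r0:Add2,r1:4,r2:-4,r3:Mul2,r4:6,r5:7
  c14: -  regs: r0:Add2,r1:4,r2:-4,r3:Mul2,r4:6,r5:7
  c15: CDB Mul2=144  regs: r0:Add2,r1:4,r2:-4,r3:144,r4:6,r5:7
  c16: -  regs: r0:Add2,r1:4,r2:-4,r3:144,r4:6,r5:7
  c17: CDB Add2=140  regs: r0:140,r1:4,r2:-4,r3:144,r4:6,r5:7

STATUS = VALUE 140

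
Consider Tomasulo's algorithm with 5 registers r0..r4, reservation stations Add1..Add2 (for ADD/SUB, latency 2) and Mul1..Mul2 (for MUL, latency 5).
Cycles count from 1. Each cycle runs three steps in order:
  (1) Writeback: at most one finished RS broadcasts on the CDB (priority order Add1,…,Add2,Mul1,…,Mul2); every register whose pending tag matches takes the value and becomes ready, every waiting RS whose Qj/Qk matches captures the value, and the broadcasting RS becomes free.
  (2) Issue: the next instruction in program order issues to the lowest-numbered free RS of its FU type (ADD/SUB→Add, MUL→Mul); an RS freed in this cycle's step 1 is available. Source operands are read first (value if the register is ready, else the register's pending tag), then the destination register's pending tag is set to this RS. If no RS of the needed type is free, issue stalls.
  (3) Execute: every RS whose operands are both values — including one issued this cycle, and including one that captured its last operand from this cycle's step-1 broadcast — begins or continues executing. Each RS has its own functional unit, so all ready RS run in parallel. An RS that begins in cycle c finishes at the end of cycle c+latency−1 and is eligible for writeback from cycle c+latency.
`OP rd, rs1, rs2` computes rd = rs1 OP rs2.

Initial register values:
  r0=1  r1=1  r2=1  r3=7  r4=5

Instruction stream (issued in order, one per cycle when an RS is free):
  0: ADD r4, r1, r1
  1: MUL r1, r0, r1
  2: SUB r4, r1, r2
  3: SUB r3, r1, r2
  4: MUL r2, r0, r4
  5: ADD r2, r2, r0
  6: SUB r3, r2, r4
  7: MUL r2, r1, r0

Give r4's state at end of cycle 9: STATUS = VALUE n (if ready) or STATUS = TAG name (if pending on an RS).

STATUS = VALUE 0

c1: issue ADD r4<-Add1 | r0:1,r1:1,r2:1,r3:7,r4:Add1
c2: issue MUL r1<-Mul1 | r0:1,r1:Mul1,r2:1,r3:7,r4:Add1
c3: CDB Add1=2; issue SUB r4<-Add1 | r0:1,r1:Mul1,r2:1,r3:7,r4:Add1
c4: issue SUB r3<-Add2 | r0:1,r1:Mul1,r2:1,r3:Add2,r4:Add1
c5: issue MUL r2<-Mul2 | r0:1,r1:Mul1,r2:Mul2,r3:Add2,r4:Add1
c6: stall | r0:1,r1:Mul1,r2:Mul2,r3:Add2,r4:Add1
c7: CDB Mul1=1; stall | r0:1,r1:1,r2:Mul2,r3:Add2,r4:Add1
c8: stall | r0:1,r1:1,r2:Mul2,r3:Add2,r4:Add1
c9: CDB Add1=0; issue ADD r2<-Add1 | r0:1,r1:1,r2:Add1,r3:Add2,r4:0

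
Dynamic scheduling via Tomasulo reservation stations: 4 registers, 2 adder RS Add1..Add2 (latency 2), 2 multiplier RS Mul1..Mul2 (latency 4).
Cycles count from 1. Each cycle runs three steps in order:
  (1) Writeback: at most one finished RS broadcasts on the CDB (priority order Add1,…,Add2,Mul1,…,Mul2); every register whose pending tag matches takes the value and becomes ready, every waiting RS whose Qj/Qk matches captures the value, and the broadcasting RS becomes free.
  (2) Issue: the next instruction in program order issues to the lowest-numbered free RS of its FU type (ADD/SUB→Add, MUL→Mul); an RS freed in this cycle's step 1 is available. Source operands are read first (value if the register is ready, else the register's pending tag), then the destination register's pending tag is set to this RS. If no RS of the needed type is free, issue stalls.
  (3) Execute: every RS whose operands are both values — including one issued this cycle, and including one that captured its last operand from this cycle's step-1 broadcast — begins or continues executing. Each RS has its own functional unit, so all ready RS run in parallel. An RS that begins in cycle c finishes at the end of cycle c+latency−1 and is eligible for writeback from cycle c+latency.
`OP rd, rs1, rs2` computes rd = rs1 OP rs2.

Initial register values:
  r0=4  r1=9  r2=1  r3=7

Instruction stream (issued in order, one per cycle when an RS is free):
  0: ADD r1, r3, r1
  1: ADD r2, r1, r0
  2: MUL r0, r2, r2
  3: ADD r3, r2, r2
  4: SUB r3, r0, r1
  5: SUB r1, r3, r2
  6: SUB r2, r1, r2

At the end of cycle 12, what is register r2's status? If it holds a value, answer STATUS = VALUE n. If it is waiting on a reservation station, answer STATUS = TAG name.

STATUS = TAG Add2

c1: issue ADD r1<-Add1 | r0:4,r1:Add1,r2:1,r3:7
c2: issue ADD r2<-Add2 | r0:4,r1:Add1,r2:Add2,r3:7
c3: CDB Add1=16; issue MUL r0<-Mul1 | r0:Mul1,r1:16,r2:Add2,r3:7
c4: issue ADD r3<-Add1 | r0:Mul1,r1:16,r2:Add2,r3:Add1
c5: CDB Add2=20; issue SUB r3<-Add2 | r0:Mul1,r1:16,r2:20,r3:Add2
c6: stall | r0:Mul1,r1:16,r2:20,r3:Add2
c7: CDB Add1=40; issue SUB r1<-Add1 | r0:Mul1,r1:Add1,r2:20,r3:Add2
c8: stall | r0:Mul1,r1:Add1,r2:20,r3:Add2
c9: CDB Mul1=400; stall | r0:400,r1:Add1,r2:20,r3:Add2
c10: stall | r0:400,r1:Add1,r2:20,r3:Add2
c11: CDB Add2=384; issue SUB r2<-Add2 | r0:400,r1:Add1,r2:Add2,r3:384
c12: - | r0:400,r1:Add1,r2:Add2,r3:384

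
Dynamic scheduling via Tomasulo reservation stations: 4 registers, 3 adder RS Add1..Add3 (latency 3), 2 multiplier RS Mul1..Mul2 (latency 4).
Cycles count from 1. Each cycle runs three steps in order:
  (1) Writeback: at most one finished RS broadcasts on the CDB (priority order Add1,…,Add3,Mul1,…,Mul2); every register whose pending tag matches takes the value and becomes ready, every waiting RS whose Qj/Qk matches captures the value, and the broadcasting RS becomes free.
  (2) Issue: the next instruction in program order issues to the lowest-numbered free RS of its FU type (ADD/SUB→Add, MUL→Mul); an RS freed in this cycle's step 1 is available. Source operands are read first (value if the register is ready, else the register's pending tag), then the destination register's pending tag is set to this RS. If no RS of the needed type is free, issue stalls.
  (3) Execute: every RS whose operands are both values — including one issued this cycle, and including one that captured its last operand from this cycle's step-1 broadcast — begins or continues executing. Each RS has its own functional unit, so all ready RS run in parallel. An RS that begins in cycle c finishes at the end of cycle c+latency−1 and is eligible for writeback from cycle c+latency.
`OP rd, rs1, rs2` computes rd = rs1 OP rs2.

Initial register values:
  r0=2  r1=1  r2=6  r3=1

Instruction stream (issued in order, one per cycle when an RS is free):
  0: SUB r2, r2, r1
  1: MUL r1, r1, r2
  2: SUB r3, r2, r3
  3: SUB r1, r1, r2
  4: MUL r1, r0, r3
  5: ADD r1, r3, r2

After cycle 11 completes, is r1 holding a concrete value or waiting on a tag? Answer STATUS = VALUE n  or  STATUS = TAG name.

  c1: issue SUB r2<-Add1  regs: r0:2,r1:1,r2:Add1,r3:1
  c2: issue MUL r1<-Mul1  regs: r0:2,r1:Mul1,r2:Add1,r3:1
  c3: issue SUB r3<-Add2  regs: r0:2,r1:Mul1,r2:Add1,r3:Add2
  c4: CDB Add1=5; issue SUB r1<-Add1  regs: r0:2,r1:Add1,r2:5,r3:Add2
  c5: issue MUL r1<-Mul2  regs: r0:2,r1:Mul2,r2:5,r3:Add2
  c6: issue ADD r1<-Add3  regs: r0:2,r1:Add3,r2:5,r3:Add2
  c7: CDB Add2=4  regs: r0:2,r1:Add3,r2:5,r3:4
  c8: CDB Mul1=5  regs: r0:2,r1:Add3,r2:5,r3:4
  c9: -  regs: r0:2,r1:Add3,r2:5,r3:4
  c10: CDB Add3=9  regs: r0:2,r1:9,r2:5,r3:4
  c11: CDB Add1=0  regs: r0:2,r1:9,r2:5,r3:4

STATUS = VALUE 9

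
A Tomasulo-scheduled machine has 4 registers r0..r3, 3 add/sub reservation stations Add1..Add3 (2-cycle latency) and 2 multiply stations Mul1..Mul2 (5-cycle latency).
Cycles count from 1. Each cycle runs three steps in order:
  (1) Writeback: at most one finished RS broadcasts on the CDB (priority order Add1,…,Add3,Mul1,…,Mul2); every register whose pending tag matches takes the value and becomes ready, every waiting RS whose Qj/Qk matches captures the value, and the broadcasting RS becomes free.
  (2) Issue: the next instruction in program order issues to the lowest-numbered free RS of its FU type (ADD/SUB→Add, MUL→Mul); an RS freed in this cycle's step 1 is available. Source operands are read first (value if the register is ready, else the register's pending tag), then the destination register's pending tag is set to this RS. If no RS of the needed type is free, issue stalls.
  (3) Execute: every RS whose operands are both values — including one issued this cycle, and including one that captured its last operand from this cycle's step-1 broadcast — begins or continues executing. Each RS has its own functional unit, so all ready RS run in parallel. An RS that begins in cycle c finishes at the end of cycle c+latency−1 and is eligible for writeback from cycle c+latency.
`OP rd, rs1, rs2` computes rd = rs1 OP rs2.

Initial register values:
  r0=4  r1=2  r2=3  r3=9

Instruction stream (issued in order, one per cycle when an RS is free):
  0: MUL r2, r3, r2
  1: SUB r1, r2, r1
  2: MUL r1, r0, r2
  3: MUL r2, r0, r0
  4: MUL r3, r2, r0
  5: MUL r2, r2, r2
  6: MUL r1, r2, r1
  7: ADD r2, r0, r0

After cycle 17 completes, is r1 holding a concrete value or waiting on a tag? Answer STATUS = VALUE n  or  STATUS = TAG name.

STATUS = TAG Mul1

  c1: issue MUL r2<-Mul1  regs: r0:4,r1:2,r2:Mul1,r3:9
  c2: issue SUB r1<-Add1  regs: r0:4,r1:Add1,r2:Mul1,r3:9
  c3: issue MUL r1<-Mul2  regs: r0:4,r1:Mul2,r2:Mul1,r3:9
  c4: stall  regs: r0:4,r1:Mul2,r2:Mul1,r3:9
  c5: stall  regs: r0:4,r1:Mul2,r2:Mul1,r3:9
  c6: CDB Mul1=27; issue MUL r2<-Mul1  regs: r0:4,r1:Mul2,r2:Mul1,r3:9
  c7: stall  regs: r0:4,r1:Mul2,r2:Mul1,r3:9
  c8: CDB Add1=25; stall  regs: r0:4,r1:Mul2,r2:Mul1,r3:9
  c9: stall  regs: r0:4,r1:Mul2,r2:Mul1,r3:9
  c10: stall  regs: r0:4,r1:Mul2,r2:Mul1,r3:9
  c11: CDB Mul1=16; issue MUL r3<-Mul1  regs: r0:4,r1:Mul2,r2:16,r3:Mul1
  c12: CDB Mul2=108; issue MUL r2<-Mul2  regs: r0:4,r1:108,r2:Mul2,r3:Mul1
  c13: stall  regs: r0:4,r1:108,r2:Mul2,r3:Mul1
  c14: stall  regs: r0:4,r1:108,r2:Mul2,r3:Mul1
  c15: stall  regs: r0:4,r1:108,r2:Mul2,r3:Mul1
  c16: CDB Mul1=64; issue MUL r1<-Mul1  regs: r0:4,r1:Mul1,r2:Mul2,r3:64
  c17: CDB Mul2=256; issue ADD r2<-Add1  regs: r0:4,r1:Mul1,r2:Add1,r3:64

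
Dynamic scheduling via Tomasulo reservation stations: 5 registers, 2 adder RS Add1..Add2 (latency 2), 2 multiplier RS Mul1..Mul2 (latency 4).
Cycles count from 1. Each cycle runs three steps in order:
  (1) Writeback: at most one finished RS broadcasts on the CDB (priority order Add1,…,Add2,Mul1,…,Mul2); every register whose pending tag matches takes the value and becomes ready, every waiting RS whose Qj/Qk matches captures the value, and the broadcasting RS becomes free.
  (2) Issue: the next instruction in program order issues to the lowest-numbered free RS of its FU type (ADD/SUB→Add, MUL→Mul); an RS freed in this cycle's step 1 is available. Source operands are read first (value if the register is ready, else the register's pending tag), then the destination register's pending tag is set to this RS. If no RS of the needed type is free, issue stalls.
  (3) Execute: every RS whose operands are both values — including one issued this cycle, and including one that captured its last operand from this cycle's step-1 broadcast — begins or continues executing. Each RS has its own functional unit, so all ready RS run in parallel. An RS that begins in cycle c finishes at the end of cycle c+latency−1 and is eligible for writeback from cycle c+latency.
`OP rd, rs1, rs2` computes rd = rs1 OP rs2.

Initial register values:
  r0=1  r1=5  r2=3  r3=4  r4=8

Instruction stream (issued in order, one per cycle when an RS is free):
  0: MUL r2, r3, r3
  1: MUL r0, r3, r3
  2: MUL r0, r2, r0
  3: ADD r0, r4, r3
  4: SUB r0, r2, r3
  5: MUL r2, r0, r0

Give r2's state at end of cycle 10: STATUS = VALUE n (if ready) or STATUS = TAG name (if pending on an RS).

STATUS = TAG Mul2

cycle 1: issue MUL r2<-Mul1 // r0:1,r1:5,r2:Mul1,r3:4,r4:8
cycle 2: issue MUL r0<-Mul2 // r0:Mul2,r1:5,r2:Mul1,r3:4,r4:8
cycle 3: stall // r0:Mul2,r1:5,r2:Mul1,r3:4,r4:8
cycle 4: stall // r0:Mul2,r1:5,r2:Mul1,r3:4,r4:8
cycle 5: CDB Mul1=16; issue MUL r0<-Mul1 // r0:Mul1,r1:5,r2:16,r3:4,r4:8
cycle 6: CDB Mul2=16; issue ADD r0<-Add1 // r0:Add1,r1:5,r2:16,r3:4,r4:8
cycle 7: issue SUB r0<-Add2 // r0:Add2,r1:5,r2:16,r3:4,r4:8
cycle 8: CDB Add1=12; issue MUL r2<-Mul2 // r0:Add2,r1:5,r2:Mul2,r3:4,r4:8
cycle 9: CDB Add2=12 // r0:12,r1:5,r2:Mul2,r3:4,r4:8
cycle 10: CDB Mul1=256 // r0:12,r1:5,r2:Mul2,r3:4,r4:8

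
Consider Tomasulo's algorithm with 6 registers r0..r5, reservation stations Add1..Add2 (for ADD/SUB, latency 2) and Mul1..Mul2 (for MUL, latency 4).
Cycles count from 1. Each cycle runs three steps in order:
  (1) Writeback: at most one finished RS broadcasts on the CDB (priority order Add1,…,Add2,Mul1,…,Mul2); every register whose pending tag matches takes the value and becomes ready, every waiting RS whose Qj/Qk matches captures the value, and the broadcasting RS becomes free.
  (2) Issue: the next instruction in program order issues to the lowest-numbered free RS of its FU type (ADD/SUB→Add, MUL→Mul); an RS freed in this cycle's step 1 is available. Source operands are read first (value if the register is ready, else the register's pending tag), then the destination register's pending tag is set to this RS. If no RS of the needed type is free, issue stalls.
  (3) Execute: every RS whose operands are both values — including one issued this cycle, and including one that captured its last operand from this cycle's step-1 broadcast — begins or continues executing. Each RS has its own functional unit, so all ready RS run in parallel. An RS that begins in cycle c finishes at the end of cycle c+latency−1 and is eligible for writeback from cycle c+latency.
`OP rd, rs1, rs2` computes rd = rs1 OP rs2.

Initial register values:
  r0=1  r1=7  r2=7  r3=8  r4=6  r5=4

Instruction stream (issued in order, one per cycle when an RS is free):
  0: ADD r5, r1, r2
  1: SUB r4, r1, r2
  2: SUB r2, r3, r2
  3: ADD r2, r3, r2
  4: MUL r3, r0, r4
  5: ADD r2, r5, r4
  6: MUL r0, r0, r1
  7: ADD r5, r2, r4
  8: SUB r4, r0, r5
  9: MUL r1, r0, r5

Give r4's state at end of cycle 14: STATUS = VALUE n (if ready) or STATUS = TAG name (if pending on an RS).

c1: issue ADD r5<-Add1 | r0:1,r1:7,r2:7,r3:8,r4:6,r5:Add1
c2: issue SUB r4<-Add2 | r0:1,r1:7,r2:7,r3:8,r4:Add2,r5:Add1
c3: CDB Add1=14; issue SUB r2<-Add1 | r0:1,r1:7,r2:Add1,r3:8,r4:Add2,r5:14
c4: CDB Add2=0; issue ADD r2<-Add2 | r0:1,r1:7,r2:Add2,r3:8,r4:0,r5:14
c5: CDB Add1=1; issue MUL r3<-Mul1 | r0:1,r1:7,r2:Add2,r3:Mul1,r4:0,r5:14
c6: issue ADD r2<-Add1 | r0:1,r1:7,r2:Add1,r3:Mul1,r4:0,r5:14
c7: CDB Add2=9; issue MUL r0<-Mul2 | r0:Mul2,r1:7,r2:Add1,r3:Mul1,r4:0,r5:14
c8: CDB Add1=14; issue ADD r5<-Add1 | r0:Mul2,r1:7,r2:14,r3:Mul1,r4:0,r5:Add1
c9: CDB Mul1=0; issue SUB r4<-Add2 | r0:Mul2,r1:7,r2:14,r3:0,r4:Add2,r5:Add1
c10: CDB Add1=14; issue MUL r1<-Mul1 | r0:Mul2,r1:Mul1,r2:14,r3:0,r4:Add2,r5:14
c11: CDB Mul2=7 | r0:7,r1:Mul1,r2:14,r3:0,r4:Add2,r5:14
c12: - | r0:7,r1:Mul1,r2:14,r3:0,r4:Add2,r5:14
c13: CDB Add2=-7 | r0:7,r1:Mul1,r2:14,r3:0,r4:-7,r5:14
c14: - | r0:7,r1:Mul1,r2:14,r3:0,r4:-7,r5:14

STATUS = VALUE -7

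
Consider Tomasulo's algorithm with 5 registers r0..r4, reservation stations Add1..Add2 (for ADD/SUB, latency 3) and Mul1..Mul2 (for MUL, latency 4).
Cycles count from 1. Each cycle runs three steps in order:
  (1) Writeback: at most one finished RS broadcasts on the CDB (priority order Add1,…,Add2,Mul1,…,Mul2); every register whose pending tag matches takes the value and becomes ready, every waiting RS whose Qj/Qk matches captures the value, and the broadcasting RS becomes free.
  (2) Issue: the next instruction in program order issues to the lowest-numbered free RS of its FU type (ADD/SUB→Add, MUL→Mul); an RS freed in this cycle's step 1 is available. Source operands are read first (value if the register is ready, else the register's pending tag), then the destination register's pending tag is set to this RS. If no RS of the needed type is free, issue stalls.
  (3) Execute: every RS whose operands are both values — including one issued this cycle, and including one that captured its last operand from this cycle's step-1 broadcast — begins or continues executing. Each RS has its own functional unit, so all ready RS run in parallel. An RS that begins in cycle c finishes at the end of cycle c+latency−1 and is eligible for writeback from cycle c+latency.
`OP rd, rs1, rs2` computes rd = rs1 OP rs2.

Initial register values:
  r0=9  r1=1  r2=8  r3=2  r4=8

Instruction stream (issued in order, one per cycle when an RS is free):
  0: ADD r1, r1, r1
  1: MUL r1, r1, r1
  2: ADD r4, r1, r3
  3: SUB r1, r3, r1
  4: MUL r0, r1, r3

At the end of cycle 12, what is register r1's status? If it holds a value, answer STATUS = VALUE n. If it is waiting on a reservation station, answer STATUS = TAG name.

STATUS = VALUE -2

  c1: issue ADD r1<-Add1  regs: r0:9,r1:Add1,r2:8,r3:2,r4:8
  c2: issue MUL r1<-Mul1  regs: r0:9,r1:Mul1,r2:8,r3:2,r4:8
  c3: issue ADD r4<-Add2  regs: r0:9,r1:Mul1,r2:8,r3:2,r4:Add2
  c4: CDB Add1=2; issue SUB r1<-Add1  regs: r0:9,r1:Add1,r2:8,r3:2,r4:Add2
  c5: issue MUL r0<-Mul2  regs: r0:Mul2,r1:Add1,r2:8,r3:2,r4:Add2
  c6: -  regs: r0:Mul2,r1:Add1,r2:8,r3:2,r4:Add2
  c7: -  regs: r0:Mul2,r1:Add1,r2:8,r3:2,r4:Add2
  c8: CDB Mul1=4  regs: r0:Mul2,r1:Add1,r2:8,r3:2,r4:Add2
  c9: -  regs: r0:Mul2,r1:Add1,r2:8,r3:2,r4:Add2
  c10: -  regs: r0:Mul2,r1:Add1,r2:8,r3:2,r4:Add2
  c11: CDB Add1=-2  regs: r0:Mul2,r1:-2,r2:8,r3:2,r4:Add2
  c12: CDB Add2=6  regs: r0:Mul2,r1:-2,r2:8,r3:2,r4:6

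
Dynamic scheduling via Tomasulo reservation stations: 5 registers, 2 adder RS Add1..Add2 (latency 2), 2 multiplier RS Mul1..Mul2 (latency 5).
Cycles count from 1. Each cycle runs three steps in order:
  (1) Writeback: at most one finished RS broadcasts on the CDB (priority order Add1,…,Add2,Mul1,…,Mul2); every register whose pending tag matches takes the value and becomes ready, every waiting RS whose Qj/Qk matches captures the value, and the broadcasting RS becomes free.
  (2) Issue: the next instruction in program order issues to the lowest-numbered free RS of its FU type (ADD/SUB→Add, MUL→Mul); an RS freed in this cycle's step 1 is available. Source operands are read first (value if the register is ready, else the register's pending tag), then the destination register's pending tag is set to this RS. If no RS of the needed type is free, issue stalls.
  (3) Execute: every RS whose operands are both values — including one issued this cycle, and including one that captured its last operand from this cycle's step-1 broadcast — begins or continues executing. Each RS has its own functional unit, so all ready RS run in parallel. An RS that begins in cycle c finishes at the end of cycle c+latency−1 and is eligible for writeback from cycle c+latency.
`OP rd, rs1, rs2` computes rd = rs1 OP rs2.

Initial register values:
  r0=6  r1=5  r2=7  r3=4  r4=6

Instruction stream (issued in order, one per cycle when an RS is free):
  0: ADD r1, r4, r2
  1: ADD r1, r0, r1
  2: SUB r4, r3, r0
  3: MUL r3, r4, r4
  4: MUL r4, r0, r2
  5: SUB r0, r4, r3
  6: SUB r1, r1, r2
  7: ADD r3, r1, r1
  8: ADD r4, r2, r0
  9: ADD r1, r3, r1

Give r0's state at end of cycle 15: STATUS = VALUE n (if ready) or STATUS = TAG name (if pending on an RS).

STATUS = VALUE 38

cycle 1: issue ADD r1<-Add1 // r0:6,r1:Add1,r2:7,r3:4,r4:6
cycle 2: issue ADD r1<-Add2 // r0:6,r1:Add2,r2:7,r3:4,r4:6
cycle 3: CDB Add1=13; issue SUB r4<-Add1 // r0:6,r1:Add2,r2:7,r3:4,r4:Add1
cycle 4: issue MUL r3<-Mul1 // r0:6,r1:Add2,r2:7,r3:Mul1,r4:Add1
cycle 5: CDB Add1=-2; issue MUL r4<-Mul2 // r0:6,r1:Add2,r2:7,r3:Mul1,r4:Mul2
cycle 6: CDB Add2=19; issue SUB r0<-Add1 // r0:Add1,r1:19,r2:7,r3:Mul1,r4:Mul2
cycle 7: issue SUB r1<-Add2 // r0:Add1,r1:Add2,r2:7,r3:Mul1,r4:Mul2
cycle 8: stall // r0:Add1,r1:Add2,r2:7,r3:Mul1,r4:Mul2
cycle 9: CDB Add2=12; issue ADD r3<-Add2 // r0:Add1,r1:12,r2:7,r3:Add2,r4:Mul2
cycle 10: CDB Mul1=4; stall // r0:Add1,r1:12,r2:7,r3:Add2,r4:Mul2
cycle 11: CDB Add2=24; issue ADD r4<-Add2 // r0:Add1,r1:12,r2:7,r3:24,r4:Add2
cycle 12: CDB Mul2=42; stall // r0:Add1,r1:12,r2:7,r3:24,r4:Add2
cycle 13: stall // r0:Add1,r1:12,r2:7,r3:24,r4:Add2
cycle 14: CDB Add1=38; issue ADD r1<-Add1 // r0:38,r1:Add1,r2:7,r3:24,r4:Add2
cycle 15: - // r0:38,r1:Add1,r2:7,r3:24,r4:Add2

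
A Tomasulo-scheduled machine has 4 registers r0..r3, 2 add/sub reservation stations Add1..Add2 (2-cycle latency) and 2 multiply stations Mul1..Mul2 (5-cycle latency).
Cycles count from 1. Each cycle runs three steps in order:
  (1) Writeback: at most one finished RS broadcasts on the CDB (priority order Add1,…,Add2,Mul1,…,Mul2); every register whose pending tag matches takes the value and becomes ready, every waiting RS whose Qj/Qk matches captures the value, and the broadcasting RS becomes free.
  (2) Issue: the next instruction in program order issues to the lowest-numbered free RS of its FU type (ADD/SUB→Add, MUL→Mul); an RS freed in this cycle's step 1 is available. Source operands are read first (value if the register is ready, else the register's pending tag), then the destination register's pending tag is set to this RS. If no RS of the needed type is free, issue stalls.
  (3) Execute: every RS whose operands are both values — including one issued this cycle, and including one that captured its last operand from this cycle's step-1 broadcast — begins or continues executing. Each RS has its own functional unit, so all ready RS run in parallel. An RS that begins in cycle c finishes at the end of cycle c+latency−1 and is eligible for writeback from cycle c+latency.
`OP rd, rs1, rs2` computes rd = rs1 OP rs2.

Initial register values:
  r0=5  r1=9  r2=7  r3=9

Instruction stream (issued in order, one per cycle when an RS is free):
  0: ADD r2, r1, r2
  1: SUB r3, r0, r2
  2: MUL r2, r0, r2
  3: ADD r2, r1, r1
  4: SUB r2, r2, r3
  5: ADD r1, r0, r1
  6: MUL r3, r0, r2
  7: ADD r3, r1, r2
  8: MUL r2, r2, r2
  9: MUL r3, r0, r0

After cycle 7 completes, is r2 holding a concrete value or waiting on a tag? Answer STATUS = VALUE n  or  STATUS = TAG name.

  c1: issue ADD r2<-Add1  regs: r0:5,r1:9,r2:Add1,r3:9
  c2: issue SUB r3<-Add2  regs: r0:5,r1:9,r2:Add1,r3:Add2
  c3: CDB Add1=16; issue MUL r2<-Mul1  regs: r0:5,r1:9,r2:Mul1,r3:Add2
  c4: issue ADD r2<-Add1  regs: r0:5,r1:9,r2:Add1,r3:Add2
  c5: CDB Add2=-11; issue SUB r2<-Add2  regs: r0:5,r1:9,r2:Add2,r3:-11
  c6: CDB Add1=18; issue ADD r1<-Add1  regs: r0:5,r1:Add1,r2:Add2,r3:-11
  c7: issue MUL r3<-Mul2  regs: r0:5,r1:Add1,r2:Add2,r3:Mul2

STATUS = TAG Add2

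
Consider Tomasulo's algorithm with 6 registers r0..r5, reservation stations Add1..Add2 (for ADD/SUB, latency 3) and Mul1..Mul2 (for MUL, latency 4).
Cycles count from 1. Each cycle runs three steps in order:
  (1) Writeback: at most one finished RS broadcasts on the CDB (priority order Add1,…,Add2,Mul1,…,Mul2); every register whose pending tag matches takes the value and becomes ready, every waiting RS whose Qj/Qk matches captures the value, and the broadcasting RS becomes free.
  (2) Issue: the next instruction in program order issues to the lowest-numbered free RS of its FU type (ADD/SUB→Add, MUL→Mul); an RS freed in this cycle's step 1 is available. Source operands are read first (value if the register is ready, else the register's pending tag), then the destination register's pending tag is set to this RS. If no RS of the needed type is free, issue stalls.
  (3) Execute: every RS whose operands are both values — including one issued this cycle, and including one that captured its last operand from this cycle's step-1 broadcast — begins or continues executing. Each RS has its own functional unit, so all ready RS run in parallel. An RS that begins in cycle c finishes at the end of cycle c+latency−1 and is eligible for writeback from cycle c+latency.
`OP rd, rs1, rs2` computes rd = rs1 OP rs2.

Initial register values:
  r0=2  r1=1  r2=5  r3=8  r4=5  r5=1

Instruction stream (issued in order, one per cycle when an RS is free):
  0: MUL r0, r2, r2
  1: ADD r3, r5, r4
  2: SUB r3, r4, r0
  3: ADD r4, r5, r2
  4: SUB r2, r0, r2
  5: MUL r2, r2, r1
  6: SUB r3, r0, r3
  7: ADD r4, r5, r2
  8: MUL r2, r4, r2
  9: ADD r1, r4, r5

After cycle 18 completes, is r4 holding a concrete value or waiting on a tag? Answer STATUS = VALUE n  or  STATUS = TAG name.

cycle 1: issue MUL r0<-Mul1 // r0:Mul1,r1:1,r2:5,r3:8,r4:5,r5:1
cycle 2: issue ADD r3<-Add1 // r0:Mul1,r1:1,r2:5,r3:Add1,r4:5,r5:1
cycle 3: issue SUB r3<-Add2 // r0:Mul1,r1:1,r2:5,r3:Add2,r4:5,r5:1
cycle 4: stall // r0:Mul1,r1:1,r2:5,r3:Add2,r4:5,r5:1
cycle 5: CDB Add1=6; issue ADD r4<-Add1 // r0:Mul1,r1:1,r2:5,r3:Add2,r4:Add1,r5:1
cycle 6: CDB Mul1=25; stall // r0:25,r1:1,r2:5,r3:Add2,r4:Add1,r5:1
cycle 7: stall // r0:25,r1:1,r2:5,r3:Add2,r4:Add1,r5:1
cycle 8: CDB Add1=6; issue SUB r2<-Add1 // r0:25,r1:1,r2:Add1,r3:Add2,r4:6,r5:1
cycle 9: CDB Add2=-20; issue MUL r2<-Mul1 // r0:25,r1:1,r2:Mul1,r3:-20,r4:6,r5:1
cycle 10: issue SUB r3<-Add2 // r0:25,r1:1,r2:Mul1,r3:Add2,r4:6,r5:1
cycle 11: CDB Add1=20; issue ADD r4<-Add1 // r0:25,r1:1,r2:Mul1,r3:Add2,r4:Add1,r5:1
cycle 12: issue MUL r2<-Mul2 // r0:25,r1:1,r2:Mul2,r3:Add2,r4:Add1,r5:1
cycle 13: CDB Add2=45; issue ADD r1<-Add2 // r0:25,r1:Add2,r2:Mul2,r3:45,r4:Add1,r5:1
cycle 14: - // r0:25,r1:Add2,r2:Mul2,r3:45,r4:Add1,r5:1
cycle 15: CDB Mul1=20 // r0:25,r1:Add2,r2:Mul2,r3:45,r4:Add1,r5:1
cycle 16: - // r0:25,r1:Add2,r2:Mul2,r3:45,r4:Add1,r5:1
cycle 17: - // r0:25,r1:Add2,r2:Mul2,r3:45,r4:Add1,r5:1
cycle 18: CDB Add1=21 // r0:25,r1:Add2,r2:Mul2,r3:45,r4:21,r5:1

STATUS = VALUE 21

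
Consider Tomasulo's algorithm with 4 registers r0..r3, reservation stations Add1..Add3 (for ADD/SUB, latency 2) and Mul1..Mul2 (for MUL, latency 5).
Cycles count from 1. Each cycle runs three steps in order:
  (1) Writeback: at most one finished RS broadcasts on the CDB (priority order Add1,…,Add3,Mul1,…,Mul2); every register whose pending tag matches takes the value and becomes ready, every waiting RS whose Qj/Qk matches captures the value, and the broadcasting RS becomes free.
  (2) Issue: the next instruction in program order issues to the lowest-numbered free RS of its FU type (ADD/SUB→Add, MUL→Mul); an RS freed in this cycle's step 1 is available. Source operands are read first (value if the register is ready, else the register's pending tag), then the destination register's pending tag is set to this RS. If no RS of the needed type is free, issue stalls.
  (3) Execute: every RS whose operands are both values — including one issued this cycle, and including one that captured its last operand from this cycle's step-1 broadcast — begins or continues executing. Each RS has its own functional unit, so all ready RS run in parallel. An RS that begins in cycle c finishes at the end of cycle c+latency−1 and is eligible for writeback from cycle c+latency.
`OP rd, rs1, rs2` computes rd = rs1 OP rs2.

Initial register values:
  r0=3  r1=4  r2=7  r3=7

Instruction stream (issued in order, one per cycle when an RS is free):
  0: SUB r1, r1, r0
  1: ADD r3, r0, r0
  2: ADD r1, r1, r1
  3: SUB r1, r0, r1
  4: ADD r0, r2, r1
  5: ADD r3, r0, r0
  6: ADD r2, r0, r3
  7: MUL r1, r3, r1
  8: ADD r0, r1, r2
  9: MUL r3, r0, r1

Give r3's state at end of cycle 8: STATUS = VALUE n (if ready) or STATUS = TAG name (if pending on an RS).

STATUS = TAG Add3

cycle 1: issue SUB r1<-Add1 // r0:3,r1:Add1,r2:7,r3:7
cycle 2: issue ADD r3<-Add2 // r0:3,r1:Add1,r2:7,r3:Add2
cycle 3: CDB Add1=1; issue ADD r1<-Add1 // r0:3,r1:Add1,r2:7,r3:Add2
cycle 4: CDB Add2=6; issue SUB r1<-Add2 // r0:3,r1:Add2,r2:7,r3:6
cycle 5: CDB Add1=2; issue ADD r0<-Add1 // r0:Add1,r1:Add2,r2:7,r3:6
cycle 6: issue ADD r3<-Add3 // r0:Add1,r1:Add2,r2:7,r3:Add3
cycle 7: CDB Add2=1; issue ADD r2<-Add2 // r0:Add1,r1:1,r2:Add2,r3:Add3
cycle 8: issue MUL r1<-Mul1 // r0:Add1,r1:Mul1,r2:Add2,r3:Add3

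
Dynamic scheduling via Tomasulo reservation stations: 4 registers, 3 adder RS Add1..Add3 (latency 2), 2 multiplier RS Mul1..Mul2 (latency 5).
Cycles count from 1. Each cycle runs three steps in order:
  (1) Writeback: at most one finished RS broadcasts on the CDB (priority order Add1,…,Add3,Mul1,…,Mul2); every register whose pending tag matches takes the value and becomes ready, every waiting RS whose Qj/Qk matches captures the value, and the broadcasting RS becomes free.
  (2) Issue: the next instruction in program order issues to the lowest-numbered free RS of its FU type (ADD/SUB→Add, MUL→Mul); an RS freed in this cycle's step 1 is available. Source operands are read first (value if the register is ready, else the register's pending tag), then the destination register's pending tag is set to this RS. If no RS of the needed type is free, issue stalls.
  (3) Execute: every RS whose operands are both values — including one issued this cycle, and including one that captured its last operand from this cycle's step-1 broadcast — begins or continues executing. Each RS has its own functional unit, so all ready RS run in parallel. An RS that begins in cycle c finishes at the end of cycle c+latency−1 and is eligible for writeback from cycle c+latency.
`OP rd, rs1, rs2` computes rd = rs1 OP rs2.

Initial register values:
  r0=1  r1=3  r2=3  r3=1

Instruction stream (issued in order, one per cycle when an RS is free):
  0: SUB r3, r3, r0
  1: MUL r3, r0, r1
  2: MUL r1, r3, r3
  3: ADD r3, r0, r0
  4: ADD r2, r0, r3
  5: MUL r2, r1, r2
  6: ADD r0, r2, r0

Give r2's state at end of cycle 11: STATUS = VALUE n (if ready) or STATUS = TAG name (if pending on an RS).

STATUS = TAG Mul1

  c1: issue SUB r3<-Add1  regs: r0:1,r1:3,r2:3,r3:Add1
  c2: issue MUL r3<-Mul1  regs: r0:1,r1:3,r2:3,r3:Mul1
  c3: CDB Add1=0; issue MUL r1<-Mul2  regs: r0:1,r1:Mul2,r2:3,r3:Mul1
  c4: issue ADD r3<-Add1  regs: r0:1,r1:Mul2,r2:3,r3:Add1
  c5: issue ADD r2<-Add2  regs: r0:1,r1:Mul2,r2:Add2,r3:Add1
  c6: CDB Add1=2; stall  regs: r0:1,r1:Mul2,r2:Add2,r3:2
  c7: CDB Mul1=3; issue MUL r2<-Mul1  regs: r0:1,r1:Mul2,r2:Mul1,r3:2
  c8: CDB Add2=3; issue ADD r0<-Add1  regs: r0:Add1,r1:Mul2,r2:Mul1,r3:2
  c9: -  regs: r0:Add1,r1:Mul2,r2:Mul1,r3:2
  c10: -  regs: r0:Add1,r1:Mul2,r2:Mul1,r3:2
  c11: -  regs: r0:Add1,r1:Mul2,r2:Mul1,r3:2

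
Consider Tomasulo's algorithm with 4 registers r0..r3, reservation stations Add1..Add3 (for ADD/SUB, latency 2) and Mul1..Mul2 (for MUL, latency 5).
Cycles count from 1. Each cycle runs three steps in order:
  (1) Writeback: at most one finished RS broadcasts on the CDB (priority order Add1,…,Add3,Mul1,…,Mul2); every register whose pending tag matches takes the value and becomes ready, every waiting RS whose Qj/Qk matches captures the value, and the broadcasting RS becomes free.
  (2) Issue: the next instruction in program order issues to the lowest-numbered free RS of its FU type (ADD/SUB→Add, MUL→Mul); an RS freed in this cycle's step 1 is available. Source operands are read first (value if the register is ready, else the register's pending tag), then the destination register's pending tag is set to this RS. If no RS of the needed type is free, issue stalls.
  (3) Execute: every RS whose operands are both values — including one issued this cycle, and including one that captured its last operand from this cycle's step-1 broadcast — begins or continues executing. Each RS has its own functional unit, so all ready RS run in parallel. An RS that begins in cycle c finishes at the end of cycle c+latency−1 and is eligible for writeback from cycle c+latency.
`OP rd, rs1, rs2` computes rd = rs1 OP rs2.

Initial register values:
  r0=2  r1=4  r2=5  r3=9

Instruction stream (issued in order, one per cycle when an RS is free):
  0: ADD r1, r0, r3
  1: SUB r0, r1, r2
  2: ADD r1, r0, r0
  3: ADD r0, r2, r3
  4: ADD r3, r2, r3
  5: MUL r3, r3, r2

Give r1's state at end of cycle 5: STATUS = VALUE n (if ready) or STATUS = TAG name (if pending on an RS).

STATUS = TAG Add1

c1: issue ADD r1<-Add1 | r0:2,r1:Add1,r2:5,r3:9
c2: issue SUB r0<-Add2 | r0:Add2,r1:Add1,r2:5,r3:9
c3: CDB Add1=11; issue ADD r1<-Add1 | r0:Add2,r1:Add1,r2:5,r3:9
c4: issue ADD r0<-Add3 | r0:Add3,r1:Add1,r2:5,r3:9
c5: CDB Add2=6; issue ADD r3<-Add2 | r0:Add3,r1:Add1,r2:5,r3:Add2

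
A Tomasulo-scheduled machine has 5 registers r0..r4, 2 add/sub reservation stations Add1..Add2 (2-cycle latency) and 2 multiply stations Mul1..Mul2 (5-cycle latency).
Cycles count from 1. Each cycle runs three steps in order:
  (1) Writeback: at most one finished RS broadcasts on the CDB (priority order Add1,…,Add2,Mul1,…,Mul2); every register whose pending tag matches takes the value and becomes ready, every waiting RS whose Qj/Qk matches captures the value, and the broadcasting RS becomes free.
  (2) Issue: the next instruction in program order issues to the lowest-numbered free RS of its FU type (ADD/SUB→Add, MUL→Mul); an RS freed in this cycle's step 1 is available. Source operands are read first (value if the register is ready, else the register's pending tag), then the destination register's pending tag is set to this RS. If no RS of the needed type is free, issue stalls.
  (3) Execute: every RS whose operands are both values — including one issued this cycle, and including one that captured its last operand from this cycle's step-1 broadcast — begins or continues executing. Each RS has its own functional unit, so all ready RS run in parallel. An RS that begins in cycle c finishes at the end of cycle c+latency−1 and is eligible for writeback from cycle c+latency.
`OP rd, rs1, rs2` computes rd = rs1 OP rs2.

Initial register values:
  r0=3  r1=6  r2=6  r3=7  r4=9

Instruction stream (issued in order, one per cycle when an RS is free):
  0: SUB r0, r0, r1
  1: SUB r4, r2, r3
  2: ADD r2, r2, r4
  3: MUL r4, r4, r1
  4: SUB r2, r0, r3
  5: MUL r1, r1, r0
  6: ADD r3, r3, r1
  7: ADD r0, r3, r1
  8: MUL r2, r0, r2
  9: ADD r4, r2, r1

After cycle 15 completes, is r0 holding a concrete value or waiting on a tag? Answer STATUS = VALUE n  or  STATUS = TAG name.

STATUS = VALUE -29

cycle 1: issue SUB r0<-Add1 // r0:Add1,r1:6,r2:6,r3:7,r4:9
cycle 2: issue SUB r4<-Add2 // r0:Add1,r1:6,r2:6,r3:7,r4:Add2
cycle 3: CDB Add1=-3; issue ADD r2<-Add1 // r0:-3,r1:6,r2:Add1,r3:7,r4:Add2
cycle 4: CDB Add2=-1; issue MUL r4<-Mul1 // r0:-3,r1:6,r2:Add1,r3:7,r4:Mul1
cycle 5: issue SUB r2<-Add2 // r0:-3,r1:6,r2:Add2,r3:7,r4:Mul1
cycle 6: CDB Add1=5; issue MUL r1<-Mul2 // r0:-3,r1:Mul2,r2:Add2,r3:7,r4:Mul1
cycle 7: CDB Add2=-10; issue ADD r3<-Add1 // r0:-3,r1:Mul2,r2:-10,r3:Add1,r4:Mul1
cycle 8: issue ADD r0<-Add2 // r0:Add2,r1:Mul2,r2:-10,r3:Add1,r4:Mul1
cycle 9: CDB Mul1=-6; issue MUL r2<-Mul1 // r0:Add2,r1:Mul2,r2:Mul1,r3:Add1,r4:-6
cycle 10: stall // r0:Add2,r1:Mul2,r2:Mul1,r3:Add1,r4:-6
cycle 11: CDB Mul2=-18; stall // r0:Add2,r1:-18,r2:Mul1,r3:Add1,r4:-6
cycle 12: stall // r0:Add2,r1:-18,r2:Mul1,r3:Add1,r4:-6
cycle 13: CDB Add1=-11; issue ADD r4<-Add1 // r0:Add2,r1:-18,r2:Mul1,r3:-11,r4:Add1
cycle 14: - // r0:Add2,r1:-18,r2:Mul1,r3:-11,r4:Add1
cycle 15: CDB Add2=-29 // r0:-29,r1:-18,r2:Mul1,r3:-11,r4:Add1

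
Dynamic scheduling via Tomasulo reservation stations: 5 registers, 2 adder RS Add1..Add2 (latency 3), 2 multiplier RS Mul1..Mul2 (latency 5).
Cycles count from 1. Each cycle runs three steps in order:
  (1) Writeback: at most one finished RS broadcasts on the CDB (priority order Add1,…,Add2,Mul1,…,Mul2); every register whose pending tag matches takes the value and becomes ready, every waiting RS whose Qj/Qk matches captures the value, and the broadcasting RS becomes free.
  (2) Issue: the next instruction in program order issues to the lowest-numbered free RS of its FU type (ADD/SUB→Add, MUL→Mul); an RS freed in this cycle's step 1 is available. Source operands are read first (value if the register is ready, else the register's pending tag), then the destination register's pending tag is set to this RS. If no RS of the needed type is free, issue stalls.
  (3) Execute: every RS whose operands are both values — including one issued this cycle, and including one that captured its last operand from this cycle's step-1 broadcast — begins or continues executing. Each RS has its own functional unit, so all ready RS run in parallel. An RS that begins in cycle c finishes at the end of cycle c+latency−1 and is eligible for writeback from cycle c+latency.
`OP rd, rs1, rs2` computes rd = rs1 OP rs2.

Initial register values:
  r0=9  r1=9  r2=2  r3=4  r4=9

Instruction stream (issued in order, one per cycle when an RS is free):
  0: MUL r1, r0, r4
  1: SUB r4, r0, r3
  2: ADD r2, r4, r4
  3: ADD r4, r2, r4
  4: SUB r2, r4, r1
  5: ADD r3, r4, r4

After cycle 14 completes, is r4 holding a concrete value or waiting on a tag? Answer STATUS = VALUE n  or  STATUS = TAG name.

cycle 1: issue MUL r1<-Mul1 // r0:9,r1:Mul1,r2:2,r3:4,r4:9
cycle 2: issue SUB r4<-Add1 // r0:9,r1:Mul1,r2:2,r3:4,r4:Add1
cycle 3: issue ADD r2<-Add2 // r0:9,r1:Mul1,r2:Add2,r3:4,r4:Add1
cycle 4: stall // r0:9,r1:Mul1,r2:Add2,r3:4,r4:Add1
cycle 5: CDB Add1=5; issue ADD r4<-Add1 // r0:9,r1:Mul1,r2:Add2,r3:4,r4:Add1
cycle 6: CDB Mul1=81; stall // r0:9,r1:81,r2:Add2,r3:4,r4:Add1
cycle 7: stall // r0:9,r1:81,r2:Add2,r3:4,r4:Add1
cycle 8: CDB Add2=10; issue SUB r2<-Add2 // r0:9,r1:81,r2:Add2,r3:4,r4:Add1
cycle 9: stall // r0:9,r1:81,r2:Add2,r3:4,r4:Add1
cycle 10: stall // r0:9,r1:81,r2:Add2,r3:4,r4:Add1
cycle 11: CDB Add1=15; issue ADD r3<-Add1 // r0:9,r1:81,r2:Add2,r3:Add1,r4:15
cycle 12: - // r0:9,r1:81,r2:Add2,r3:Add1,r4:15
cycle 13: - // r0:9,r1:81,r2:Add2,r3:Add1,r4:15
cycle 14: CDB Add1=30 // r0:9,r1:81,r2:Add2,r3:30,r4:15

STATUS = VALUE 15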